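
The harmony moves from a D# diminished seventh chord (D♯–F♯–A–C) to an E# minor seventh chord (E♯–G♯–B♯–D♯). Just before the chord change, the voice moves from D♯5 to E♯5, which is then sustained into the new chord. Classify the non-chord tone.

E♯5 is an anticipation.

The harmony at that moment is D♯ diminished seventh chord (D♯, F♯, A, C); E♯5 is not a chord tone.
It is approached by step up from D♯5 and then sustained as the same pitch into the next harmony.
Arriving early and becoming a chord tone when the harmony changes — an anticipation.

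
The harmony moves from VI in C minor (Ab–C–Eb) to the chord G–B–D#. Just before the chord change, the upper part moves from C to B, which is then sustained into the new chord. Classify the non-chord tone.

The harmony at that moment is Ab major triad (Ab, C, Eb); B is not a chord tone.
It is approached by step down from C and then sustained as the same pitch into the next harmony.
Arriving early and becoming a chord tone when the harmony changes — an anticipation.

B is an anticipation.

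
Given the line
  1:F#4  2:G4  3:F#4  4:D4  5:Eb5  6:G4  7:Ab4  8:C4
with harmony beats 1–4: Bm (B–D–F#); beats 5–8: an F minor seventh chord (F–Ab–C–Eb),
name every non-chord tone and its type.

The harmony at that moment is B minor triad (B, D, F#); G4 is not a chord tone.
It is approached by step up from F#4 and left by step down to F#4.
Step away and step back to the same note — a neighbor tone (upper neighbor).
The harmony at that moment is F minor seventh chord (F, Ab, C, Eb); G4 is not a chord tone.
It is approached by leap down from Eb5 and left by step up to Ab4.
Leap in, step out — an appoggiatura.

G4 (beat 2) — neighbor tone; G4 (beat 6) — appoggiatura.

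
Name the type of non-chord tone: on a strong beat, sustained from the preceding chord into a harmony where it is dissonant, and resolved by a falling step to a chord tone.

Approach: by preparation — the pitch is first a chord tone, then held (tied or repeated) while the harmony changes under it. Departure: down by step. Metric position: strong.
A prepared dissonance that resolves downward by step — a suspension. (The same figure resolving upward would be a retardation.)

Suspension.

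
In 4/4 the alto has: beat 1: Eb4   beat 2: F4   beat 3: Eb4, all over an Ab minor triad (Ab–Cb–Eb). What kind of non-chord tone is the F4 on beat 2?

Upper neighbor tone.

The harmony at that moment is Ab minor triad (Ab, Cb, Eb); F4 is not a chord tone.
It is approached by step up from Eb4 and left by step down to Eb4.
Step away and step back to the same note — a neighbor tone (upper neighbor).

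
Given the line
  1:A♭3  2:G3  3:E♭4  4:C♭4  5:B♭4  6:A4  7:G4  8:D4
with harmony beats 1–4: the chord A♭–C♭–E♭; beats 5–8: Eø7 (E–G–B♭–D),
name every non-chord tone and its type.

G3 (beat 2) — escape tone; A4 (beat 6) — passing tone.

The harmony at that moment is A♭ minor triad (A♭, C♭, E♭); G3 is not a chord tone.
It is approached by step down from A♭3 and left by leap up to E♭4.
Step in, leap out — an escape tone.
The harmony at that moment is E half-diminished seventh chord (E, G, B♭, D); A4 is not a chord tone.
It is approached by step down from B♭4 and left by step down to G4.
Step in, step out in the same direction — a passing tone.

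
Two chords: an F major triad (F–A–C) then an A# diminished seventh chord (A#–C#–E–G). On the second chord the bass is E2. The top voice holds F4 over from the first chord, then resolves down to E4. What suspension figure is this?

9–8 suspension.

At the second chord the bass is E2. The suspended F4 lies a ninth above the bass; after resolving down by step to E4, the interval above the bass becomes an octave.
Suspension figures are named by those two intervals: 9–8.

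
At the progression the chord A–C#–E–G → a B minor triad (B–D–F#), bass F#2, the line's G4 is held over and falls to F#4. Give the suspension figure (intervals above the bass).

9–8 suspension.

At the second chord the bass is F#2. The suspended G4 lies a ninth above the bass; after resolving down by step to F#4, the interval above the bass becomes an octave.
Suspension figures are named by those two intervals: 9–8.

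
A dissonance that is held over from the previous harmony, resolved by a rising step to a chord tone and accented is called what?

Retardation.

Approach: by preparation — the pitch is first a chord tone, then held (tied or repeated) while the harmony changes under it. Departure: up by step. Metric position: strong.
A prepared dissonance that resolves upward by step — a retardation. (The same figure resolving downward would be a suspension.)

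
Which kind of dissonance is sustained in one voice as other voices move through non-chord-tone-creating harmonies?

Pedal tone.

Approach: none. Departure: none — a single pitch is sustained while the chords change around it, passing through harmonies that do not contain it.
No melodic motion at all; the dissonance is created entirely by the moving harmonies against the stationary note — a pedal tone (pedal point).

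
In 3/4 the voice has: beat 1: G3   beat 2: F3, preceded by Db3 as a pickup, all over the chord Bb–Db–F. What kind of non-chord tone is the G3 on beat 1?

The harmony at that moment is Bb minor triad (Bb, Db, F); G3 is not a chord tone.
It is approached by leap up from Db3 and left by step down to F3.
Leap in, step out, metrically accented — an appoggiatura.

Appoggiatura.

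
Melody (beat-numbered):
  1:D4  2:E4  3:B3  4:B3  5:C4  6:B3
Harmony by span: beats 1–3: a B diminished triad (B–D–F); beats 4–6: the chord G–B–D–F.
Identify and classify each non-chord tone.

The harmony at that moment is B diminished triad (B, D, F); E4 is not a chord tone.
It is approached by step up from D4 and left by leap down to B3.
Step in, leap out — an escape tone.
The harmony at that moment is G dominant seventh chord (G, B, D, F); C4 is not a chord tone.
It is approached by step up from B3 and left by step down to B3.
Step away and step back to the same note — a neighbor tone (upper neighbor).

E4 (beat 2) — escape tone; C4 (beat 5) — neighbor tone.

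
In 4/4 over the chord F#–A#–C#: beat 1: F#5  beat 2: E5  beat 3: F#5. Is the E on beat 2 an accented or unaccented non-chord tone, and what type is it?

Unaccented neighbor tone.

The harmony at that moment is F# major triad (F#, A#, C#); E5 is not a chord tone.
It is approached by step down from F#5 and left by step up to F#5.
Step away and step back to the same note — a neighbor tone (lower neighbor).
It falls on a weak beat, so it is unaccented.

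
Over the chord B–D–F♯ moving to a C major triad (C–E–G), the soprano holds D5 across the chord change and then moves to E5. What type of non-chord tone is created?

The harmony at that moment is C major triad (C, E, G); D5 is not a chord tone.
It is held over (the same pitch as the preceding D5) and left by step up to E5.
Held over from the previous chord and resolving up by step — a retardation.

D5 is a retardation.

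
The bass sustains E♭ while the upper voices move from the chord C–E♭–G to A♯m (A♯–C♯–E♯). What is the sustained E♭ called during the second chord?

Pedal tone (pedal point).

The harmony at that moment is A♯ minor triad (A♯, C♯, E♯); E♭ is not a chord tone.
It is held over (the same pitch as the preceding E♭) and then sustained as the same pitch into the next harmony.
Sustained through a change of harmony — a pedal tone.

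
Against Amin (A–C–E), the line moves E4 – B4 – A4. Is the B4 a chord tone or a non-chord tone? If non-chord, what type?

The harmony at that moment is A minor triad (A, C, E); B4 is not a chord tone.
It is approached by leap up from E4 and left by step down to A4.
Leap in, step out — an appoggiatura.

Non-chord tone — an appoggiatura.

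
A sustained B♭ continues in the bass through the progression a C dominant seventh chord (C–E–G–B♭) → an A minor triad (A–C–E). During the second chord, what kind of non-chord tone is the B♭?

The harmony at that moment is A minor triad (A, C, E); B♭ is not a chord tone.
It is held over (the same pitch as the preceding B♭) and then sustained as the same pitch into the next harmony.
Sustained through a change of harmony — a pedal tone.

Pedal tone (pedal point).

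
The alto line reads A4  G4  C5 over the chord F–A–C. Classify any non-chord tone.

G4 is an escape tone.

The harmony at that moment is F major triad (F, A, C); G4 is not a chord tone.
It is approached by step down from A4 and left by leap up to C5.
Step in, leap out — an escape tone.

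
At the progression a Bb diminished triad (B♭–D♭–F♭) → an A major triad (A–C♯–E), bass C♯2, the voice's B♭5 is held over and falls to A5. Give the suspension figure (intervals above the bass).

7–6 suspension.

At the second chord the bass is C♯2. The suspended B♭5 lies a seventh above the bass; after resolving down by step to A5, the interval above the bass becomes a sixth.
Suspension figures are named by those two intervals: 7–6.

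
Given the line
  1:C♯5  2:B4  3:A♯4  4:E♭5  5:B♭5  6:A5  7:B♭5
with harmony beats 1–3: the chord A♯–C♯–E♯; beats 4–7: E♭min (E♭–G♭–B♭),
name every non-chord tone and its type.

The harmony at that moment is A♯ minor triad (A♯, C♯, E♯); B4 is not a chord tone.
It is approached by step down from C♯5 and left by step down to A♯4.
Step in, step out in the same direction — a passing tone.
The harmony at that moment is E♭ minor triad (E♭, G♭, B♭); A5 is not a chord tone.
It is approached by step down from B♭5 and left by step up to B♭5.
Step away and step back to the same note — a neighbor tone (lower neighbor).

B4 (beat 2) — passing tone; A5 (beat 6) — neighbor tone.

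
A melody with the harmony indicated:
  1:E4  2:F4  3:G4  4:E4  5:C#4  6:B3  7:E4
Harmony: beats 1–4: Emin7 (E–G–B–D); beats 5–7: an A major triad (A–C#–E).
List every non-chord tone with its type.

F4 (beat 2) — passing tone; B3 (beat 6) — escape tone.

The harmony at that moment is E minor seventh chord (E, G, B, D); F4 is not a chord tone.
It is approached by step up from E4 and left by step up to G4.
Step in, step out in the same direction — a passing tone.
The harmony at that moment is A major triad (A, C#, E); B3 is not a chord tone.
It is approached by step down from C#4 and left by leap up to E4.
Step in, leap out — an escape tone.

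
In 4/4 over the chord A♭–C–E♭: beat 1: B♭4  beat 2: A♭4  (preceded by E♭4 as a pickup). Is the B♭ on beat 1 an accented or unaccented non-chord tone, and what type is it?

Accented appoggiatura.

The harmony at that moment is A♭ major triad (A♭, C, E♭); B♭4 is not a chord tone.
It is approached by leap up from E♭4 and left by step down to A♭4.
Leap in, step out — an appoggiatura.
It falls on the downbeat, so it is accented.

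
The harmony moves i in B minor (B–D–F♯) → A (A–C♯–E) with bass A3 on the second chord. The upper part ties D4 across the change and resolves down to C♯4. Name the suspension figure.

At the second chord the bass is A3. The suspended D4 lies a fourth above the bass; after resolving down by step to C♯4, the interval above the bass becomes a third.
Suspension figures are named by those two intervals: 4–3.

4–3 suspension.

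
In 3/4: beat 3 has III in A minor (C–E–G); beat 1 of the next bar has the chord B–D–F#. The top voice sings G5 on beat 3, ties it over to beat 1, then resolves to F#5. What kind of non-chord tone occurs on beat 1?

Suspension.

The harmony at that moment is B minor triad (B, D, F#); G5 is not a chord tone.
It is held over (the same pitch as the preceding G5) and left by step down to F#5.
Held over from the previous chord and resolving down by step — a suspension.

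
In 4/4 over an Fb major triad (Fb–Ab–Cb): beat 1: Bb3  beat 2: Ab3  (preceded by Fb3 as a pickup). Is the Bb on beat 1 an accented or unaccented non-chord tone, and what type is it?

The harmony at that moment is Fb major triad (Fb, Ab, Cb); Bb3 is not a chord tone.
It is approached by leap up from Fb3 and left by step down to Ab3.
Leap in, step out — an appoggiatura.
It falls on the downbeat, so it is accented.

Accented appoggiatura.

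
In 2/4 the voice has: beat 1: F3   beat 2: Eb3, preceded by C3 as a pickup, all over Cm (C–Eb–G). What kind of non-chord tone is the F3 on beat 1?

Appoggiatura.

The harmony at that moment is C minor triad (C, Eb, G); F3 is not a chord tone.
It is approached by leap up from C3 and left by step down to Eb3.
Leap in, step out, metrically accented — an appoggiatura.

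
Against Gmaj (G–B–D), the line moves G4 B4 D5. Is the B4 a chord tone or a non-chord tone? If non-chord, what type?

G major triad contains G, B, D; B is the third, so it is a chord tone.

Chord tone (the third of G major triad).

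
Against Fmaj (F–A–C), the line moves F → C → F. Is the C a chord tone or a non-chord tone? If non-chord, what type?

Chord tone (the fifth of F major triad).

F major triad contains F, A, C; C is the fifth, so it is a chord tone.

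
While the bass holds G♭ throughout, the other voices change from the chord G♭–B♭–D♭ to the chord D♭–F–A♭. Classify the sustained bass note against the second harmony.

The harmony at that moment is D♭ major triad (D♭, F, A♭); G♭ is not a chord tone.
It is held over (the same pitch as the preceding G♭) and then sustained as the same pitch into the next harmony.
Sustained through a change of harmony — a pedal tone.

Pedal tone (pedal point).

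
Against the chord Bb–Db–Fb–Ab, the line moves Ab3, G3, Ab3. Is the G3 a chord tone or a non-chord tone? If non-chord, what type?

The harmony at that moment is Bb half-diminished seventh chord (Bb, Db, Fb, Ab); G3 is not a chord tone.
It is approached by step down from Ab3 and left by step up to Ab3.
Step away and step back to the same note — a neighbor tone (lower neighbor).

Non-chord tone — a neighbor tone.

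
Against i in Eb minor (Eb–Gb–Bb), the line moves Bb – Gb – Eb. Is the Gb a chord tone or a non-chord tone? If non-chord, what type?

Chord tone (the third of Eb minor triad).

Eb minor triad contains Eb, Gb, Bb; Gb is the third, so it is a chord tone.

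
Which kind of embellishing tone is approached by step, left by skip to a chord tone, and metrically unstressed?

Approach: by step. Departure: by leap. Metric position: weak.
Step in, leap out, from a weak position — an escape tone (échappée). (It is the mirror image of the appoggiatura, which leaps in and steps out on a strong beat.)

Escape tone.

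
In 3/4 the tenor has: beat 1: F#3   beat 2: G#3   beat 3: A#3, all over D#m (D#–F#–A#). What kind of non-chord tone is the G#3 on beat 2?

The harmony at that moment is D# minor triad (D#, F#, A#); G#3 is not a chord tone.
It is approached by step up from F#3 and left by step up to A#3.
Step in, step out in the same direction — a passing tone.

Passing tone.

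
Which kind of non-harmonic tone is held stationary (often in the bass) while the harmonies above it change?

Pedal tone.

Approach: none. Departure: none — a single pitch is sustained while the chords change around it, passing through harmonies that do not contain it.
No melodic motion at all; the dissonance is created entirely by the moving harmonies against the stationary note — a pedal tone (pedal point).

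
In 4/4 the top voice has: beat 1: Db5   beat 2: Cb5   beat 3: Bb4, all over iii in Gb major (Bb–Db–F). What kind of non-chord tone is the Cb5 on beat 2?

The harmony at that moment is Bb minor triad (Bb, Db, F); Cb5 is not a chord tone.
It is approached by step down from Db5 and left by step down to Bb4.
Step in, step out in the same direction — a passing tone.

Passing tone.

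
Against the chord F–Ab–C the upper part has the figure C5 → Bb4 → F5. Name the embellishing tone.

Bb4 is an escape tone.

The harmony at that moment is F minor triad (F, Ab, C); Bb4 is not a chord tone.
It is approached by step down from C5 and left by leap up to F5.
Step in, leap out — an escape tone.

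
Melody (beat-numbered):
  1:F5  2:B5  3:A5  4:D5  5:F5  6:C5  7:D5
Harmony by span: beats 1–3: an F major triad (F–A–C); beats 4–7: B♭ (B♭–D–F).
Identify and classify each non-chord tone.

B5 (beat 2) — appoggiatura; C5 (beat 6) — appoggiatura.

The harmony at that moment is F major triad (F, A, C); B5 is not a chord tone.
It is approached by leap up from F5 and left by step down to A5.
Leap in, step out — an appoggiatura.
The harmony at that moment is B♭ major triad (B♭, D, F); C5 is not a chord tone.
It is approached by leap down from F5 and left by step up to D5.
Leap in, step out — an appoggiatura.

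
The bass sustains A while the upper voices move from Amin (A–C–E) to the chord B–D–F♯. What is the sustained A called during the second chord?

Pedal tone (pedal point).

The harmony at that moment is B minor triad (B, D, F♯); A is not a chord tone.
It is held over (the same pitch as the preceding A) and then sustained as the same pitch into the next harmony.
Sustained through a change of harmony — a pedal tone.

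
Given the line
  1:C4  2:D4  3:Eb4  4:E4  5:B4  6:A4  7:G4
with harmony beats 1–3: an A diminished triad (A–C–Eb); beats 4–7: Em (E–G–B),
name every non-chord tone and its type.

D4 (beat 2) — passing tone; A4 (beat 6) — passing tone.

The harmony at that moment is A diminished triad (A, C, Eb); D4 is not a chord tone.
It is approached by step up from C4 and left by step up to Eb4.
Step in, step out in the same direction — a passing tone.
The harmony at that moment is E minor triad (E, G, B); A4 is not a chord tone.
It is approached by step down from B4 and left by step down to G4.
Step in, step out in the same direction — a passing tone.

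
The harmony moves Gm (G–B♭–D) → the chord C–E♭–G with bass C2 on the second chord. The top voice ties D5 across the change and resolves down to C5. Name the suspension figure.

At the second chord the bass is C2. The suspended D5 lies a ninth above the bass; after resolving down by step to C5, the interval above the bass becomes an octave.
Suspension figures are named by those two intervals: 9–8.

9–8 suspension.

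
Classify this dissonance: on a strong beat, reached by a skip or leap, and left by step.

Appoggiatura.

Approach: by leap. Departure: by step. Metric position: strong.
Leap in, step out, in a metrically strong position — an appoggiatura. (It is the mirror image of the escape tone, which steps in and leaps out from a weak position.)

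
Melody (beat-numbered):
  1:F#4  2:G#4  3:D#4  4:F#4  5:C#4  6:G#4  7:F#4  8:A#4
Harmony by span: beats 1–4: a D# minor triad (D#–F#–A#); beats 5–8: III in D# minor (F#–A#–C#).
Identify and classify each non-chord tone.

The harmony at that moment is D# minor triad (D#, F#, A#); G#4 is not a chord tone.
It is approached by step up from F#4 and left by leap down to D#4.
Step in, leap out — an escape tone.
The harmony at that moment is F# major triad (F#, A#, C#); G#4 is not a chord tone.
It is approached by leap up from C#4 and left by step down to F#4.
Leap in, step out — an appoggiatura.

G#4 (beat 2) — escape tone; G#4 (beat 6) — appoggiatura.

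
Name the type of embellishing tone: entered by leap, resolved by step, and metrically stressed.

Approach: by leap. Departure: by step. Metric position: strong.
Leap in, step out, in a metrically strong position — an appoggiatura. (It is the mirror image of the escape tone, which steps in and leaps out from a weak position.)

Appoggiatura.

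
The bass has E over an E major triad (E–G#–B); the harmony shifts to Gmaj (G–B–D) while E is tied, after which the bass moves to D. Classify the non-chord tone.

E is a suspension.

The harmony at that moment is G major triad (G, B, D); E is not a chord tone.
It is held over (the same pitch as the preceding E) and left by step down to D.
Held over from the previous chord and resolving down by step — a suspension.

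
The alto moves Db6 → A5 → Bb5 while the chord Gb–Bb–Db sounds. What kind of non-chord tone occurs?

The harmony at that moment is Gb major triad (Gb, Bb, Db); A5 is not a chord tone.
It is approached by leap down from Db6 and left by step up to Bb5.
Leap in, step out — an appoggiatura.

A5 is an appoggiatura.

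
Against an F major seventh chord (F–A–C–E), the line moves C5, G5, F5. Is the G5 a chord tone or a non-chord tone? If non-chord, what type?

Non-chord tone — an appoggiatura.

The harmony at that moment is F major seventh chord (F, A, C, E); G5 is not a chord tone.
It is approached by leap up from C5 and left by step down to F5.
Leap in, step out — an appoggiatura.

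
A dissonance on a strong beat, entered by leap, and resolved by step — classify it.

Approach: by leap. Departure: by step. Metric position: strong.
Leap in, step out, in a metrically strong position — an appoggiatura. (It is the mirror image of the escape tone, which steps in and leaps out from a weak position.)

Appoggiatura.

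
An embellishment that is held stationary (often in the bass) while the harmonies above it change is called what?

Pedal tone.

Approach: none. Departure: none — a single pitch is sustained while the chords change around it, passing through harmonies that do not contain it.
No melodic motion at all; the dissonance is created entirely by the moving harmonies against the stationary note — a pedal tone (pedal point).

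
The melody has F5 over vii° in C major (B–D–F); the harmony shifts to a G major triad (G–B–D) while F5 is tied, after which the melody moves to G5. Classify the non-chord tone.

The harmony at that moment is G major triad (G, B, D); F5 is not a chord tone.
It is held over (the same pitch as the preceding F5) and left by step up to G5.
Held over from the previous chord and resolving up by step — a retardation.

F5 is a retardation.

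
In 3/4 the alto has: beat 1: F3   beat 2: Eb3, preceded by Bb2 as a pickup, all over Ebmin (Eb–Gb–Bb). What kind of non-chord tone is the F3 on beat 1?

Appoggiatura.

The harmony at that moment is Eb minor triad (Eb, Gb, Bb); F3 is not a chord tone.
It is approached by leap up from Bb2 and left by step down to Eb3.
Leap in, step out, metrically accented — an appoggiatura.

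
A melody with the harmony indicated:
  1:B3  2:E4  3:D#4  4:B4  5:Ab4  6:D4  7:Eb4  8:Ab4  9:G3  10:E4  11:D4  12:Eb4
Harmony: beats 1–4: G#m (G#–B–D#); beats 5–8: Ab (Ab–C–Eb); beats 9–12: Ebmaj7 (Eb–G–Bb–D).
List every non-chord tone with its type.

E4 (beat 2) — appoggiatura; D4 (beat 6) — appoggiatura; E4 (beat 10) — appoggiatura.

The harmony at that moment is G# minor triad (G#, B, D#); E4 is not a chord tone.
It is approached by leap up from B3 and left by step down to D#4.
Leap in, step out — an appoggiatura.
The harmony at that moment is Ab major triad (Ab, C, Eb); D4 is not a chord tone.
It is approached by leap down from Ab4 and left by step up to Eb4.
Leap in, step out — an appoggiatura.
The harmony at that moment is Eb major seventh chord (Eb, G, Bb, D); E4 is not a chord tone.
It is approached by leap up from G3 and left by step down to D4.
Leap in, step out — an appoggiatura.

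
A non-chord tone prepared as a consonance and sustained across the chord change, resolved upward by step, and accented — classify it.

Approach: by preparation — the pitch is first a chord tone, then held (tied or repeated) while the harmony changes under it. Departure: up by step. Metric position: strong.
A prepared dissonance that resolves upward by step — a retardation. (The same figure resolving downward would be a suspension.)

Retardation.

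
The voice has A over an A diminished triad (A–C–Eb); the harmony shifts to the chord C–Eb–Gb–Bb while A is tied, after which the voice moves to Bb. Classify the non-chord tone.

The harmony at that moment is C half-diminished seventh chord (C, Eb, Gb, Bb); A is not a chord tone.
It is held over (the same pitch as the preceding A) and left by step up to Bb.
Held over from the previous chord and resolving up by step — a retardation.

A is a retardation.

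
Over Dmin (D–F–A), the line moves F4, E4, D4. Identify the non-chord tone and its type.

E4 is a passing tone.

The harmony at that moment is D minor triad (D, F, A); E4 is not a chord tone.
It is approached by step down from F4 and left by step down to D4.
Step in, step out in the same direction — a passing tone.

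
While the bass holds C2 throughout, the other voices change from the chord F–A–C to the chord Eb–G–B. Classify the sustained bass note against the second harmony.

Pedal tone (pedal point).

The harmony at that moment is Eb augmented triad (Eb, G, B); C2 is not a chord tone.
It is held over (the same pitch as the preceding C2) and then sustained as the same pitch into the next harmony.
Sustained through a change of harmony — a pedal tone.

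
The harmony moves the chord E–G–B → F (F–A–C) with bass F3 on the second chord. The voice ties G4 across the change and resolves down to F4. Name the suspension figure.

9–8 suspension.

At the second chord the bass is F3. The suspended G4 lies a ninth above the bass; after resolving down by step to F4, the interval above the bass becomes an octave.
Suspension figures are named by those two intervals: 9–8.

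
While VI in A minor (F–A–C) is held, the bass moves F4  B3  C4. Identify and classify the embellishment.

B3 is an appoggiatura.

The harmony at that moment is F major triad (F, A, C); B3 is not a chord tone.
It is approached by leap down from F4 and left by step up to C4.
Leap in, step out — an appoggiatura.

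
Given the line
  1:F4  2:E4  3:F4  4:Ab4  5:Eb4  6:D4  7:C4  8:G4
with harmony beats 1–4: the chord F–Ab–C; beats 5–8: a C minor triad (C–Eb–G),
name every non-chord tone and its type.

E4 (beat 2) — neighbor tone; D4 (beat 6) — passing tone.

The harmony at that moment is F minor triad (F, Ab, C); E4 is not a chord tone.
It is approached by step down from F4 and left by step up to F4.
Step away and step back to the same note — a neighbor tone (lower neighbor).
The harmony at that moment is C minor triad (C, Eb, G); D4 is not a chord tone.
It is approached by step down from Eb4 and left by step down to C4.
Step in, step out in the same direction — a passing tone.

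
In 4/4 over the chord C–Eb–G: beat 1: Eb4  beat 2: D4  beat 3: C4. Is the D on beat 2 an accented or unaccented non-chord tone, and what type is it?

The harmony at that moment is C minor triad (C, Eb, G); D4 is not a chord tone.
It is approached by step down from Eb4 and left by step down to C4.
Step in, step out in the same direction — a passing tone.
It falls on a weak beat, so it is unaccented.

Unaccented passing tone.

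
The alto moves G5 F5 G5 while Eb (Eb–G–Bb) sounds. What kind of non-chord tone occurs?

F5 is a neighbor tone.

The harmony at that moment is Eb major triad (Eb, G, Bb); F5 is not a chord tone.
It is approached by step down from G5 and left by step up to G5.
Step away and step back to the same note — a neighbor tone (lower neighbor).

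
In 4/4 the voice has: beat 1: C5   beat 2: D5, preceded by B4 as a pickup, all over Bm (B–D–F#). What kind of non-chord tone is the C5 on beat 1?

Passing tone.

The harmony at that moment is B minor triad (B, D, F#); C5 is not a chord tone.
It is approached by step up from B4 and left by step up to D5.
Step in, step out in the same direction — a passing tone.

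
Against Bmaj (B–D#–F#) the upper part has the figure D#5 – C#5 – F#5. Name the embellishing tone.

C#5 is an escape tone.

The harmony at that moment is B major triad (B, D#, F#); C#5 is not a chord tone.
It is approached by step down from D#5 and left by leap up to F#5.
Step in, leap out — an escape tone.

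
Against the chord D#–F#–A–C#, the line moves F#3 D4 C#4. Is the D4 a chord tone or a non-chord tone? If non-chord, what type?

Non-chord tone — an appoggiatura.

The harmony at that moment is D# half-diminished seventh chord (D#, F#, A, C#); D4 is not a chord tone.
It is approached by leap up from F#3 and left by step down to C#4.
Leap in, step out — an appoggiatura.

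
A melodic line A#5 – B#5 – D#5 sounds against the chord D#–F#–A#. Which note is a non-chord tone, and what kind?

The harmony at that moment is D# minor triad (D#, F#, A#); B#5 is not a chord tone.
It is approached by step up from A#5 and left by leap down to D#5.
Step in, leap out — an escape tone.

B#5 is an escape tone.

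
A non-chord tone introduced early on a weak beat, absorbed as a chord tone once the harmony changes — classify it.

Approach: ahead of the chord change (typically by step), so it is dissonant against the current harmony. Departure: none — the same pitch is restated or held and is a chord tone of the new harmony.
Dissonant first, consonant once the harmony catches up: the note simply arrives early — an anticipation. (The reverse timing, consonant first and dissonant after the change, would be a suspension or retardation.)

Anticipation.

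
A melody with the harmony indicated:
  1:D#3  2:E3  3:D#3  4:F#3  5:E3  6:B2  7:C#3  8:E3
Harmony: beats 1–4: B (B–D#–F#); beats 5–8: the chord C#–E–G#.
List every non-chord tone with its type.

The harmony at that moment is B major triad (B, D#, F#); E3 is not a chord tone.
It is approached by step up from D#3 and left by step down to D#3.
Step away and step back to the same note — a neighbor tone (upper neighbor).
The harmony at that moment is C# minor triad (C#, E, G#); B2 is not a chord tone.
It is approached by leap down from E3 and left by step up to C#3.
Leap in, step out — an appoggiatura.

E3 (beat 2) — neighbor tone; B2 (beat 6) — appoggiatura.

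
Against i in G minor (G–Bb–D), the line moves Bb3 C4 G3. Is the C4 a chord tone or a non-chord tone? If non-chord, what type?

Non-chord tone — an escape tone.

The harmony at that moment is G minor triad (G, Bb, D); C4 is not a chord tone.
It is approached by step up from Bb3 and left by leap down to G3.
Step in, leap out — an escape tone.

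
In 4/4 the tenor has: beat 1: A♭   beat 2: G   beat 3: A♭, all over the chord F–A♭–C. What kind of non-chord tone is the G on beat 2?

The harmony at that moment is F minor triad (F, A♭, C); G is not a chord tone.
It is approached by step down from A♭ and left by step up to A♭.
Step away and step back to the same note — a neighbor tone (lower neighbor).

Lower neighbor tone.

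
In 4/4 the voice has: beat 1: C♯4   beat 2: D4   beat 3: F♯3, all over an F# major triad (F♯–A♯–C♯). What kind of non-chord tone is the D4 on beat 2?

Escape tone.

The harmony at that moment is F♯ major triad (F♯, A♯, C♯); D4 is not a chord tone.
It is approached by step up from C♯4 and left by leap down to F♯3.
Step in, leap out, on a weak beat — an escape tone.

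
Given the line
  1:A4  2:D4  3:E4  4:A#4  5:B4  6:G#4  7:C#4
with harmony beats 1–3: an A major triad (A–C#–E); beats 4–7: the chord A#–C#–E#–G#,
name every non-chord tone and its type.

The harmony at that moment is A major triad (A, C#, E); D4 is not a chord tone.
It is approached by leap down from A4 and left by step up to E4.
Leap in, step out — an appoggiatura.
The harmony at that moment is A# minor seventh chord (A#, C#, E#, G#); B4 is not a chord tone.
It is approached by step up from A#4 and left by leap down to G#4.
Step in, leap out — an escape tone.

D4 (beat 2) — appoggiatura; B4 (beat 5) — escape tone.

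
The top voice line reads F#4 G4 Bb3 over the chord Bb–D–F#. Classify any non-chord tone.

The harmony at that moment is Bb augmented triad (Bb, D, F#); G4 is not a chord tone.
It is approached by step up from F#4 and left by leap down to Bb3.
Step in, leap out — an escape tone.

G4 is an escape tone.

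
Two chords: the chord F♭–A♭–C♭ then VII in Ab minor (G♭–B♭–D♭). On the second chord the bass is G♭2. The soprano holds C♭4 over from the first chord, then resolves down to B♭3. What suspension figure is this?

At the second chord the bass is G♭2. The suspended C♭4 lies a fourth above the bass; after resolving down by step to B♭3, the interval above the bass becomes a third.
Suspension figures are named by those two intervals: 4–3.

4–3 suspension.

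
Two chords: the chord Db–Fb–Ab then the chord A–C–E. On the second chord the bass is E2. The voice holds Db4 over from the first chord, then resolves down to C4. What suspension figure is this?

7–6 suspension.

At the second chord the bass is E2. The suspended Db4 lies a seventh above the bass; after resolving down by step to C4, the interval above the bass becomes a sixth.
Suspension figures are named by those two intervals: 7–6.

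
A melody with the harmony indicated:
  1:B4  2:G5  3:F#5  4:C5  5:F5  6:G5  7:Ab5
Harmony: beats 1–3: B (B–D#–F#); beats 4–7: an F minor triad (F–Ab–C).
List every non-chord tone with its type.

G5 (beat 2) — appoggiatura; G5 (beat 6) — passing tone.

The harmony at that moment is B major triad (B, D#, F#); G5 is not a chord tone.
It is approached by leap up from B4 and left by step down to F#5.
Leap in, step out — an appoggiatura.
The harmony at that moment is F minor triad (F, Ab, C); G5 is not a chord tone.
It is approached by step up from F5 and left by step up to Ab5.
Step in, step out in the same direction — a passing tone.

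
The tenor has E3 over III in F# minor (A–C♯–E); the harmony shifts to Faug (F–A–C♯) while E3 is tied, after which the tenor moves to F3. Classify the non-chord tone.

The harmony at that moment is F augmented triad (F, A, C♯); E3 is not a chord tone.
It is held over (the same pitch as the preceding E3) and left by step up to F3.
Held over from the previous chord and resolving up by step — a retardation.

E3 is a retardation.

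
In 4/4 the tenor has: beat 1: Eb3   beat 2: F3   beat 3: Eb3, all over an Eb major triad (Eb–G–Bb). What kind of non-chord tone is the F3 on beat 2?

Upper neighbor tone.

The harmony at that moment is Eb major triad (Eb, G, Bb); F3 is not a chord tone.
It is approached by step up from Eb3 and left by step down to Eb3.
Step away and step back to the same note — a neighbor tone (upper neighbor).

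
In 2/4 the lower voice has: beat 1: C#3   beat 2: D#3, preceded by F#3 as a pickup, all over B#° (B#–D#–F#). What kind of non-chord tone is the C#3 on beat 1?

The harmony at that moment is B# diminished triad (B#, D#, F#); C#3 is not a chord tone.
It is approached by leap down from F#3 and left by step up to D#3.
Leap in, step out, metrically accented — an appoggiatura.

Appoggiatura.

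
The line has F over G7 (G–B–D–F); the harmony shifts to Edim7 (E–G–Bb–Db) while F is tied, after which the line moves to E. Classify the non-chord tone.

F is a suspension.

The harmony at that moment is E diminished seventh chord (E, G, Bb, Db); F is not a chord tone.
It is held over (the same pitch as the preceding F) and left by step down to E.
Held over from the previous chord and resolving down by step — a suspension.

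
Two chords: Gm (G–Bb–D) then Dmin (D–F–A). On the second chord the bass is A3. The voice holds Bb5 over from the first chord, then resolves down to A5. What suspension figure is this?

9–8 suspension.

At the second chord the bass is A3. The suspended Bb5 lies a ninth above the bass; after resolving down by step to A5, the interval above the bass becomes an octave.
Suspension figures are named by those two intervals: 9–8.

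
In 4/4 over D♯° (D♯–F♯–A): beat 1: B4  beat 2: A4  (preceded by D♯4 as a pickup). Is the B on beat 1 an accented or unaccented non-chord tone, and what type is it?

The harmony at that moment is D♯ diminished triad (D♯, F♯, A); B4 is not a chord tone.
It is approached by leap up from D♯4 and left by step down to A4.
Leap in, step out — an appoggiatura.
It falls on the downbeat, so it is accented.

Accented appoggiatura.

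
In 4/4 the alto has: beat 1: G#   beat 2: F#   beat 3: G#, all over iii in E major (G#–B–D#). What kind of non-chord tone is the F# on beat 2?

The harmony at that moment is G# minor triad (G#, B, D#); F# is not a chord tone.
It is approached by step down from G# and left by step up to G#.
Step away and step back to the same note — a neighbor tone (lower neighbor).

Lower neighbor tone.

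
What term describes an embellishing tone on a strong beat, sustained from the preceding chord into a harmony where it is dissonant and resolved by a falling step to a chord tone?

Approach: by preparation — the pitch is first a chord tone, then held (tied or repeated) while the harmony changes under it. Departure: down by step. Metric position: strong.
A prepared dissonance that resolves downward by step — a suspension. (The same figure resolving upward would be a retardation.)

Suspension.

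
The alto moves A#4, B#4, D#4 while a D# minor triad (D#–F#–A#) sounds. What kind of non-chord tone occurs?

The harmony at that moment is D# minor triad (D#, F#, A#); B#4 is not a chord tone.
It is approached by step up from A#4 and left by leap down to D#4.
Step in, leap out — an escape tone.

B#4 is an escape tone.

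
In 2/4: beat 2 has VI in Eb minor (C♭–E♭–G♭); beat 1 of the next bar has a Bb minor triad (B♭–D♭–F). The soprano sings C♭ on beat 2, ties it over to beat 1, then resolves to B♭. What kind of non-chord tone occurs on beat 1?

The harmony at that moment is B♭ minor triad (B♭, D♭, F); C♭ is not a chord tone.
It is held over (the same pitch as the preceding C♭) and left by step down to B♭.
Held over from the previous chord and resolving down by step — a suspension.

Suspension.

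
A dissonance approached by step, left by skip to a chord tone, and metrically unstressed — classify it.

Escape tone.

Approach: by step. Departure: by leap. Metric position: weak.
Step in, leap out, from a weak position — an escape tone (échappée). (It is the mirror image of the appoggiatura, which leaps in and steps out on a strong beat.)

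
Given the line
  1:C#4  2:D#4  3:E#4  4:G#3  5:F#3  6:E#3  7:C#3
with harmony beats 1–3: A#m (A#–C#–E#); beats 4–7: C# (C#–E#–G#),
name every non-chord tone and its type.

D#4 (beat 2) — passing tone; F#3 (beat 5) — passing tone.

The harmony at that moment is A# minor triad (A#, C#, E#); D#4 is not a chord tone.
It is approached by step up from C#4 and left by step up to E#4.
Step in, step out in the same direction — a passing tone.
The harmony at that moment is C# major triad (C#, E#, G#); F#3 is not a chord tone.
It is approached by step down from G#3 and left by step down to E#3.
Step in, step out in the same direction — a passing tone.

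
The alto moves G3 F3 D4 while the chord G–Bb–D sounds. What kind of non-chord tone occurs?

The harmony at that moment is G minor triad (G, Bb, D); F3 is not a chord tone.
It is approached by step down from G3 and left by leap up to D4.
Step in, leap out — an escape tone.

F3 is an escape tone.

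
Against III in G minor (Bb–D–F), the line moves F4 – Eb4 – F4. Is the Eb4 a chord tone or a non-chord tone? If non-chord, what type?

Non-chord tone — a neighbor tone.

The harmony at that moment is Bb major triad (Bb, D, F); Eb4 is not a chord tone.
It is approached by step down from F4 and left by step up to F4.
Step away and step back to the same note — a neighbor tone (lower neighbor).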